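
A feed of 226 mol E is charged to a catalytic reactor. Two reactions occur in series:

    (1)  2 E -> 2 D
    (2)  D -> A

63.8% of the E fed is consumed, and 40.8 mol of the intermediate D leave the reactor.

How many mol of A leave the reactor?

103 mol

Conversion of E: E consumed = 2ξ₁ = 0.638 × 226 → ξ₁ = 72.09 mol.
D balance: n_D = 0 + 2ξ₁ − 1ξ₂ = 40.8 → ξ₂ = (2·72.09 − 40.8)/1 = 103.4 mol.
Outlet amounts (n = n₀ + Σ ν·ξ):
  E: 226 − 2(72.09) = 81.81
  D: 0 + 2(72.09) − 1(103.4) = 40.8
  A: 0 + 1(103.4) = 103.4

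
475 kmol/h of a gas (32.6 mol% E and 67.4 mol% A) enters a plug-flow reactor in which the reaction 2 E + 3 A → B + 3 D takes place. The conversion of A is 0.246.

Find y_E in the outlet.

A reacted = 0.246 × 320.2 = 78.76 kmol/h; ν_A = −3, so ξ = 78.76/3 = 26.25 kmol/h.
Outlet amounts (n = n₀ + ν ξ):
  E: 154.8 − 2(26.25) = 102.3
  A: 320.2 − 3(26.25) = 241.4
  B: 0 + 1(26.25) = 26.25
  D: 0 + 3(26.25) = 78.76
Total out = 448.7 kmol/h; y_E = 102.3 / 448.7 = 0.2281.

0.228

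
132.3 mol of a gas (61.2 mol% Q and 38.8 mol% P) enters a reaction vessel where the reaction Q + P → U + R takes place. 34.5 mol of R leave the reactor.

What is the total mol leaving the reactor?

For R: n = n₀ + 1ξ → 34.5 = 0 + 1ξ, giving ξ = 34.5 mol.
Outlet amounts (n = n₀ + ν ξ):
  Q: 80.97 − 1(34.5) = 46.47
  P: 51.33 − 1(34.5) = 16.83
  U: 0 + 1(34.5) = 34.5
  R: 0 + 1(34.5) = 34.5
Total out = 46.47 + 16.83 + 34.5 + 34.5 = 132.3 mol.

132 mol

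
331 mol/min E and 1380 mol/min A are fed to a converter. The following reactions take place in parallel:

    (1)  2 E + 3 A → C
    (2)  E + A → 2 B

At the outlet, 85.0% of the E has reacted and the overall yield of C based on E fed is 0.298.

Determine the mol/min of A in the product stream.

Yield of C: 1ξ₁ / 331 = 0.298 → ξ₁ = 98.64 mol/min.
Conversion of E: 2ξ₁ + 1ξ₂ = 0.85 × 331 = 281.3 → ξ₂ = 84.07 mol/min.
Outlet amounts (n = n₀ + Σ ν·ξ):
  E: 331 − 2(98.64) − 1(84.07) = 49.65
  A: 1380 − 3(98.64) − 1(84.07) = 1000
  C: 0 + 1(98.64) = 98.64
  B: 0 + 2(84.07) = 168.1

1000 mol/min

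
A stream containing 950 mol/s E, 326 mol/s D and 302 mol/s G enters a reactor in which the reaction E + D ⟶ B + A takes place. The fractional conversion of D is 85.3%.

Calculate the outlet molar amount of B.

278 mol/s

D reacted = 0.853 × 326 = 278.1 mol/s; ν_D = −1, so ξ = 278.1/1 = 278.1 mol/s.
Outlet amounts (n = n₀ + ν ξ):
  E: 950 − 1(278.1) = 671.9
  D: 326 − 1(278.1) = 47.92
  B: 0 + 1(278.1) = 278.1
  A: 0 + 1(278.1) = 278.1
  G: 302 (inert)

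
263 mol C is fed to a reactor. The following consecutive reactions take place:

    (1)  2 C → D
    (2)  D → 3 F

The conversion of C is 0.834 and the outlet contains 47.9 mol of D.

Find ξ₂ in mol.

ξ₂ = 61.8 mol

Conversion of C: C consumed = 2ξ₁ = 0.834 × 263 → ξ₁ = 109.7 mol.
D balance: n_D = 0 + 1ξ₁ − 1ξ₂ = 47.9 → ξ₂ = (1·109.7 − 47.9)/1 = 61.77 mol.
Outlet amounts (n = n₀ + Σ ν·ξ):
  C: 263 − 2(109.7) = 43.66
  D: 0 + 1(109.7) − 1(61.77) = 47.9
  F: 0 + 3(61.77) = 185.3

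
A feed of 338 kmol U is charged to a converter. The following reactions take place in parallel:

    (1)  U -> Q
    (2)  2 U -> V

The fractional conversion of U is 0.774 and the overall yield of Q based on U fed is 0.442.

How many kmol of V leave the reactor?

Yield of Q: 1ξ₁ / 338 = 0.442 → ξ₁ = 149.4 kmol.
Conversion of U: 1ξ₁ + 2ξ₂ = 0.774 × 338 = 261.6 → ξ₂ = 56.11 kmol.
Outlet amounts (n = n₀ + Σ ν·ξ):
  U: 338 − 1(149.4) − 2(56.11) = 76.39
  Q: 0 + 1(149.4) = 149.4
  V: 0 + 1(56.11) = 56.11

56.1 kmol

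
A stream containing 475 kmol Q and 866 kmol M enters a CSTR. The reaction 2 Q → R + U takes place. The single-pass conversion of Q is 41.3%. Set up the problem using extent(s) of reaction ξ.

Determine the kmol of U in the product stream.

Q reacted = 0.413 × 475 = 196.2 kmol; ν_Q = −2, so ξ = 196.2/2 = 98.09 kmol.
Outlet amounts (n = n₀ + ν ξ):
  Q: 475 − 2(98.09) = 278.8
  R: 0 + 1(98.09) = 98.09
  U: 0 + 1(98.09) = 98.09
  M: 866 (inert)

98.1 kmol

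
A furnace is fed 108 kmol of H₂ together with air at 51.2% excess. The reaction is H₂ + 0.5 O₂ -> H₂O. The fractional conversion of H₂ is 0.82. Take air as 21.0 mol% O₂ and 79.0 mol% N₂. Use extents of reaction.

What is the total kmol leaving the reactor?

Stoichiometric O₂ = 0.5 × 108 = 54 kmol; O₂ fed = 54 × 1.512 = 81.65 kmol.
N₂ fed = 81.65 × 79/21 = 307.2 kmol.
Fuel reacted = 0.82 × 108 → ξ = 88.56 kmol.
Outlet (n = n₀ + ν ξ):
  H₂: 108 − 1(88.56) = 19.44
  O₂: 81.65 − 0.5(88.56) = 37.37
  N₂: 307.2 (inert)
  H₂O: 0 + 1(88.56) = 88.56
Total out = 19.44 + 37.37 + 307.2 + 88.56 = 452.5 kmol.

453 kmol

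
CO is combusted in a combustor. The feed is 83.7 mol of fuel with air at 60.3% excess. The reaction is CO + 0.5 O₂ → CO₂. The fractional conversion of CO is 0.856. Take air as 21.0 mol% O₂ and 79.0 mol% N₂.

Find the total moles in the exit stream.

Stoichiometric O₂ = 0.5 × 83.7 = 41.85 mol; O₂ fed = 41.85 × 1.603 = 67.09 mol.
N₂ fed = 67.09 × 79/21 = 252.4 mol.
Fuel reacted = 0.856 × 83.7 → ξ = 71.65 mol.
Outlet (n = n₀ + ν ξ):
  CO: 83.7 − 1(71.65) = 12.05
  O₂: 67.09 − 0.5(71.65) = 31.26
  N₂: 252.4 (inert)
  CO₂: 0 + 1(71.65) = 71.65
Total out = 12.05 + 31.26 + 252.4 + 71.65 = 367.3 mol.

367 mol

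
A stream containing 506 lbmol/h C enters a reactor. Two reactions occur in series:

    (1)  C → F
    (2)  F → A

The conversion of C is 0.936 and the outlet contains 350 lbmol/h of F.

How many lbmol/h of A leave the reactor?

124 lbmol/h

Conversion of C: C consumed = 1ξ₁ = 0.936 × 506 → ξ₁ = 473.6 lbmol/h.
F balance: n_F = 0 + 1ξ₁ − 1ξ₂ = 350 → ξ₂ = (1·473.6 − 350)/1 = 123.6 lbmol/h.
Outlet amounts (n = n₀ + Σ ν·ξ):
  C: 506 − 1(473.6) = 32.38
  F: 0 + 1(473.6) − 1(123.6) = 350
  A: 0 + 1(123.6) = 123.6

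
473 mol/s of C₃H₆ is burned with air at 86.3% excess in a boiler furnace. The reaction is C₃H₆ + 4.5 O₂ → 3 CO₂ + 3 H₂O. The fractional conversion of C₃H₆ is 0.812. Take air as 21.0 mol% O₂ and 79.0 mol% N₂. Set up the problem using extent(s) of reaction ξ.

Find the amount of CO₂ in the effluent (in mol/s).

1150 mol/s

Stoichiometric O₂ = 4.5 × 473 = 2128 mol/s; O₂ fed = 2128 × 1.863 = 3965 mol/s.
N₂ fed = 3965 × 79/21 = 14920 mol/s.
Fuel reacted = 0.812 × 473 → ξ = 384.1 mol/s.
Outlet (n = n₀ + ν ξ):
  C₃H₆: 473 − 1(384.1) = 88.92
  O₂: 3965 − 4.5(384.1) = 2237
  N₂: 14920 (inert)
  CO₂: 0 + 3(384.1) = 1152
  H₂O: 0 + 3(384.1) = 1152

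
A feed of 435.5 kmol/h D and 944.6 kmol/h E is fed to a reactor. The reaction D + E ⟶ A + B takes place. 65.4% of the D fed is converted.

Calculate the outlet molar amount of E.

D reacted = 0.654 × 435.5 = 284.8 kmol/h; ν_D = −1, so ξ = 284.8/1 = 284.8 kmol/h.
Outlet amounts (n = n₀ + ν ξ):
  D: 435.5 − 1(284.8) = 150.7
  E: 944.6 − 1(284.8) = 659.8
  A: 0 + 1(284.8) = 284.8
  B: 0 + 1(284.8) = 284.8

660 kmol/h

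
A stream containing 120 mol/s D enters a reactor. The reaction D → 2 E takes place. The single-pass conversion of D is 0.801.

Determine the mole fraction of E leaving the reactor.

0.89

D reacted = 0.801 × 120 = 96.12 mol/s; ν_D = −1, so ξ = 96.12/1 = 96.12 mol/s.
Outlet amounts (n = n₀ + ν ξ):
  D: 120 − 1(96.12) = 23.88
  E: 0 + 2(96.12) = 192.2
Total out = 216.1 mol/s; y_E = 192.2 / 216.1 = 0.8895.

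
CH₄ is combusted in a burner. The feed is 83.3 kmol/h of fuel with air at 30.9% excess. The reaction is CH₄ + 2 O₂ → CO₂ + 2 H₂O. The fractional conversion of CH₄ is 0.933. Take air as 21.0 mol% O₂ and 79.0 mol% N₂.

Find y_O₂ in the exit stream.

0.0558

Stoichiometric O₂ = 2 × 83.3 = 166.6 kmol/h; O₂ fed = 166.6 × 1.309 = 218.1 kmol/h.
N₂ fed = 218.1 × 79/21 = 820.4 kmol/h.
Fuel reacted = 0.933 × 83.3 → ξ = 77.72 kmol/h.
Outlet (n = n₀ + ν ξ):
  CH₄: 83.3 − 1(77.72) = 5.581
  O₂: 218.1 − 2(77.72) = 62.64
  N₂: 820.4 (inert)
  CO₂: 0 + 1(77.72) = 77.72
  H₂O: 0 + 2(77.72) = 155.4
Total out = 1122 kmol/h; y_O₂ = 62.64 / 1122 = 0.05584.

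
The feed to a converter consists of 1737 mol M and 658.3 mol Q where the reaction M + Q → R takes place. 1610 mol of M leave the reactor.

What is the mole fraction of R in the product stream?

0.056

For M: n = n₀ − 1ξ → 1610 = 1737 − 1ξ, giving ξ = 127 mol.
Outlet amounts (n = n₀ + ν ξ):
  M: 1737 − 1(127) = 1610
  Q: 658.3 − 1(127) = 531.3
  R: 0 + 1(127) = 127
Total out = 2268 mol; y_R = 127 / 2268 = 0.05599.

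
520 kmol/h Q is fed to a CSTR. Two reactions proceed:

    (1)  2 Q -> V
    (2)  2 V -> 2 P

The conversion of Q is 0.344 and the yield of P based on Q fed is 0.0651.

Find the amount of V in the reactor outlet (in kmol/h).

55.6 kmol/h

Conversion of Q: Q consumed = 2ξ₁ = 0.344 × 520 → ξ₁ = 89.44 kmol/h.
Yield of P: 2ξ₂ / 520 = 0.0651 → ξ₂ = 16.93 kmol/h.
Outlet amounts (n = n₀ + Σ ν·ξ):
  Q: 520 − 2(89.44) = 341.1
  V: 0 + 1(89.44) − 2(16.93) = 55.59
  P: 0 + 2(16.93) = 33.85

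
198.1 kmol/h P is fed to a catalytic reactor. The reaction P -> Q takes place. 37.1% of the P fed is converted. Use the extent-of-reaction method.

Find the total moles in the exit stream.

198 kmol/h

P reacted = 0.371 × 198.1 = 73.5 kmol/h; ν_P = −1, so ξ = 73.5/1 = 73.5 kmol/h.
Outlet amounts (n = n₀ + ν ξ):
  P: 198.1 − 1(73.5) = 124.6
  Q: 0 + 1(73.5) = 73.5
Total out = 124.6 + 73.5 = 198.1 kmol/h.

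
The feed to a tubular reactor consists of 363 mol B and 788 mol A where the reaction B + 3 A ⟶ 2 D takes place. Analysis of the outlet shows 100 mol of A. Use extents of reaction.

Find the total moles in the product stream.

692 mol

For A: n = n₀ − 3ξ → 100 = 788 − 3ξ, giving ξ = 229.3 mol.
Outlet amounts (n = n₀ + ν ξ):
  B: 363 − 1(229.3) = 133.7
  A: 788 − 3(229.3) = 100
  D: 0 + 2(229.3) = 458.7
Total out = 133.7 + 100 + 458.7 = 692.3 mol.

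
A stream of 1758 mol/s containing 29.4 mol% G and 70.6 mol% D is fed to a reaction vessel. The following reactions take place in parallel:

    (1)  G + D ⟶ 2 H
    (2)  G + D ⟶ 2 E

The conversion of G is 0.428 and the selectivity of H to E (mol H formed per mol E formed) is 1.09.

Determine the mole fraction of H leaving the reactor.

Conversion of G: G consumed = 0.428 × 516.9 = 221.2 mol/s = 1ξ₁ + 1ξ₂.
Selectivity: 2ξ₁ / (2ξ₂) = 1.09 → ξ₁ = 1.09 ξ₂.
Substitute: (1·1.09 + 1) ξ₂ = 221.2 → ξ₂ = 105.8 mol/s, ξ₁ = 115.4 mol/s.
Outlet amounts (n = n₀ + Σ ν·ξ):
  G: 516.9 − 1(115.4) − 1(105.8) = 295.6
  D: 1241 − 1(115.4) − 1(105.8) = 1020
  H: 0 + 2(115.4) = 230.7
  E: 0 + 2(105.8) = 211.7
Total out = 1758 mol/s; y_H = 230.7 / 1758 = 0.1313.

0.131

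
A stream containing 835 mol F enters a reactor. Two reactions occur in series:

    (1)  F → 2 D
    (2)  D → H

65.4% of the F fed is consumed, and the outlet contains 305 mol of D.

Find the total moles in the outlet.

Conversion of F: F consumed = 1ξ₁ = 0.654 × 835 → ξ₁ = 546.1 mol.
D balance: n_D = 0 + 2ξ₁ − 1ξ₂ = 305 → ξ₂ = (2·546.1 − 305)/1 = 787.2 mol.
Outlet amounts (n = n₀ + Σ ν·ξ):
  F: 835 − 1(546.1) = 288.9
  D: 0 + 2(546.1) − 1(787.2) = 305
  H: 0 + 1(787.2) = 787.2
Total out = 288.9 + 305 + 787.2 = 1381 mol.

1380 mol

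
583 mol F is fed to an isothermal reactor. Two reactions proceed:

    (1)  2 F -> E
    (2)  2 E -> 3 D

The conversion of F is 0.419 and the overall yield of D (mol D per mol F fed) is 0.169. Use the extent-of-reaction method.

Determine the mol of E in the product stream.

Conversion of F: F consumed = 2ξ₁ = 0.419 × 583 → ξ₁ = 122.1 mol.
Yield of D: 3ξ₂ / 583 = 0.169 → ξ₂ = 32.84 mol.
Outlet amounts (n = n₀ + Σ ν·ξ):
  F: 583 − 2(122.1) = 338.7
  E: 0 + 1(122.1) − 2(32.84) = 56.45
  D: 0 + 3(32.84) = 98.53

56.5 mol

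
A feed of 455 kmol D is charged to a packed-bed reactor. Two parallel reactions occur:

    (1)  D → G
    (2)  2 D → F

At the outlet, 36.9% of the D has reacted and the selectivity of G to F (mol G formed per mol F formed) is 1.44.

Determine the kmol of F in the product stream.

48.8 kmol

Conversion of D: D consumed = 0.369 × 455 = 167.9 kmol = 1ξ₁ + 2ξ₂.
Selectivity: 1ξ₁ / (1ξ₂) = 1.44 → ξ₁ = 1.44 ξ₂.
Substitute: (1·1.44 + 2) ξ₂ = 167.9 → ξ₂ = 48.81 kmol, ξ₁ = 70.28 kmol.
Outlet amounts (n = n₀ + Σ ν·ξ):
  D: 455 − 1(70.28) − 2(48.81) = 287.1
  G: 0 + 1(70.28) = 70.28
  F: 0 + 1(48.81) = 48.81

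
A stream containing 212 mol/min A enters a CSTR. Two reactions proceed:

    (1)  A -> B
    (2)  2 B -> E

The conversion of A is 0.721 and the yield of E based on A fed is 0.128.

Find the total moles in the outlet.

185 mol/min

Conversion of A: A consumed = 1ξ₁ = 0.721 × 212 → ξ₁ = 152.9 mol/min.
Yield of E: 1ξ₂ / 212 = 0.128 → ξ₂ = 27.14 mol/min.
Outlet amounts (n = n₀ + Σ ν·ξ):
  A: 212 − 1(152.9) = 59.15
  B: 0 + 1(152.9) − 2(27.14) = 98.58
  E: 0 + 1(27.14) = 27.14
Total out = 59.15 + 98.58 + 27.14 = 184.9 mol/min.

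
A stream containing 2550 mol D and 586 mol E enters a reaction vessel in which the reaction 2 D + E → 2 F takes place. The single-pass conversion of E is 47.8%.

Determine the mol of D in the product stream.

1990 mol

E reacted = 0.478 × 586 = 280.1 mol; ν_E = −1, so ξ = 280.1/1 = 280.1 mol.
Outlet amounts (n = n₀ + ν ξ):
  D: 2550 − 2(280.1) = 1990
  E: 586 − 1(280.1) = 305.9
  F: 0 + 2(280.1) = 560.2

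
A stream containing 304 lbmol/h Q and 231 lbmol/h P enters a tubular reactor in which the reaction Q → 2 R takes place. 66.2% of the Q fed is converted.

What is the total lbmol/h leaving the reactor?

736 lbmol/h

Q reacted = 0.662 × 304 = 201.2 lbmol/h; ν_Q = −1, so ξ = 201.2/1 = 201.2 lbmol/h.
Outlet amounts (n = n₀ + ν ξ):
  Q: 304 − 1(201.2) = 102.8
  R: 0 + 2(201.2) = 402.5
  P: 231 (inert)
Total out = 102.8 + 402.5 + 231 = 736.2 lbmol/h.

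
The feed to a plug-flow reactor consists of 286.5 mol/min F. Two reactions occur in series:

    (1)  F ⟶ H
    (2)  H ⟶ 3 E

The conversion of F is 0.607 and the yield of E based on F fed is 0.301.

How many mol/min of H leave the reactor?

145 mol/min

Conversion of F: F consumed = 1ξ₁ = 0.607 × 286.5 → ξ₁ = 173.9 mol/min.
Yield of E: 3ξ₂ / 286.5 = 0.301 → ξ₂ = 28.75 mol/min.
Outlet amounts (n = n₀ + Σ ν·ξ):
  F: 286.5 − 1(173.9) = 112.6
  H: 0 + 1(173.9) − 1(28.75) = 145.2
  E: 0 + 3(28.75) = 86.24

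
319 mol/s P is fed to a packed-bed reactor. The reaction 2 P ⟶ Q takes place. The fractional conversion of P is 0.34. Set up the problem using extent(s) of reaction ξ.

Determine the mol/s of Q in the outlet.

P reacted = 0.34 × 319 = 108.5 mol/s; ν_P = −2, so ξ = 108.5/2 = 54.23 mol/s.
Outlet amounts (n = n₀ + ν ξ):
  P: 319 − 2(54.23) = 210.5
  Q: 0 + 1(54.23) = 54.23

54.2 mol/s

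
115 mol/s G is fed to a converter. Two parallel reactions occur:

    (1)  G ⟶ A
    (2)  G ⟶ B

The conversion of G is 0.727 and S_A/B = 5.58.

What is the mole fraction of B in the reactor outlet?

Conversion of G: G consumed = 0.727 × 115 = 83.61 mol/s = 1ξ₁ + 1ξ₂.
Selectivity: 1ξ₁ / (1ξ₂) = 5.58 → ξ₁ = 5.58 ξ₂.
Substitute: (1·5.58 + 1) ξ₂ = 83.61 → ξ₂ = 12.71 mol/s, ξ₁ = 70.9 mol/s.
Outlet amounts (n = n₀ + Σ ν·ξ):
  G: 115 − 1(70.9) − 1(12.71) = 31.39
  A: 0 + 1(70.9) = 70.9
  B: 0 + 1(12.71) = 12.71
Total out = 115 mol/s; y_B = 12.71 / 115 = 0.1105.

0.11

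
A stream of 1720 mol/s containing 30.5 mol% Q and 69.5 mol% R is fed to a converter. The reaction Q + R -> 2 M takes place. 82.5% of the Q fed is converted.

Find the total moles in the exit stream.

Q reacted = 0.825 × 524.6 = 432.8 mol/s; ν_Q = −1, so ξ = 432.8/1 = 432.8 mol/s.
Outlet amounts (n = n₀ + ν ξ):
  Q: 524.6 − 1(432.8) = 91.81
  R: 1195 − 1(432.8) = 762.6
  M: 0 + 2(432.8) = 865.6
Total out = 91.81 + 762.6 + 865.6 = 1720 mol/s.

1720 mol/s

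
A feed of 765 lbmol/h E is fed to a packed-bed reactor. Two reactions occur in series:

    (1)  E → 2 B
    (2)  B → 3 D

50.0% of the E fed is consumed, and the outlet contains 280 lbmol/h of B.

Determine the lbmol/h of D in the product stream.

1460 lbmol/h

Conversion of E: E consumed = 1ξ₁ = 0.5 × 765 → ξ₁ = 382.5 lbmol/h.
B balance: n_B = 0 + 2ξ₁ − 1ξ₂ = 280 → ξ₂ = (2·382.5 − 280)/1 = 485 lbmol/h.
Outlet amounts (n = n₀ + Σ ν·ξ):
  E: 765 − 1(382.5) = 382.5
  B: 0 + 2(382.5) − 1(485) = 280
  D: 0 + 3(485) = 1455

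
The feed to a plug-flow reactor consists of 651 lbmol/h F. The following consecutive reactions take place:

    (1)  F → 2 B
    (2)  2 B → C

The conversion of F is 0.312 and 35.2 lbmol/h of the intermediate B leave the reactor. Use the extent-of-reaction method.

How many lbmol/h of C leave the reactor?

186 lbmol/h

Conversion of F: F consumed = 1ξ₁ = 0.312 × 651 → ξ₁ = 203.1 lbmol/h.
B balance: n_B = 0 + 2ξ₁ − 2ξ₂ = 35.2 → ξ₂ = (2·203.1 − 35.2)/2 = 185.5 lbmol/h.
Outlet amounts (n = n₀ + Σ ν·ξ):
  F: 651 − 1(203.1) = 447.9
  B: 0 + 2(203.1) − 2(185.5) = 35.2
  C: 0 + 1(185.5) = 185.5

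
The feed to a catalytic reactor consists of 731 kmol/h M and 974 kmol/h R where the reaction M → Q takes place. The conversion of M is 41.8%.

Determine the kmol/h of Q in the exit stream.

306 kmol/h

M reacted = 0.418 × 731 = 305.6 kmol/h; ν_M = −1, so ξ = 305.6/1 = 305.6 kmol/h.
Outlet amounts (n = n₀ + ν ξ):
  M: 731 − 1(305.6) = 425.4
  Q: 0 + 1(305.6) = 305.6
  R: 974 (inert)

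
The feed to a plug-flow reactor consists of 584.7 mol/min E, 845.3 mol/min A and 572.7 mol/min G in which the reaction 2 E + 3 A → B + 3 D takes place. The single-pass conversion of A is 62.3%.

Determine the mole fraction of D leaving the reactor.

0.288

A reacted = 0.623 × 845.3 = 526.6 mol/min; ν_A = −3, so ξ = 526.6/3 = 175.5 mol/min.
Outlet amounts (n = n₀ + ν ξ):
  E: 584.7 − 2(175.5) = 233.6
  A: 845.3 − 3(175.5) = 318.7
  B: 0 + 1(175.5) = 175.5
  D: 0 + 3(175.5) = 526.6
  G: 572.7 (inert)
Total out = 1827 mol/min; y_D = 526.6 / 1827 = 0.2882.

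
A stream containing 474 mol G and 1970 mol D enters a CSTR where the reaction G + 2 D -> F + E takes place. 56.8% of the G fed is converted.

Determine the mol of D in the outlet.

G reacted = 0.568 × 474 = 269.2 mol; ν_G = −1, so ξ = 269.2/1 = 269.2 mol.
Outlet amounts (n = n₀ + ν ξ):
  G: 474 − 1(269.2) = 204.8
  D: 1970 − 2(269.2) = 1432
  F: 0 + 1(269.2) = 269.2
  E: 0 + 1(269.2) = 269.2

1430 mol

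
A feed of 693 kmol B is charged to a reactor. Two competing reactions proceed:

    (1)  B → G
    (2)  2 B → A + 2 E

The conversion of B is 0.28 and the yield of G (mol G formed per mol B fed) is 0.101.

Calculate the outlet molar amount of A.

62 kmol

Yield of G: 1ξ₁ / 693 = 0.101 → ξ₁ = 69.99 kmol.
Conversion of B: 1ξ₁ + 2ξ₂ = 0.28 × 693 = 194 → ξ₂ = 62.02 kmol.
Outlet amounts (n = n₀ + Σ ν·ξ):
  B: 693 − 1(69.99) − 2(62.02) = 499
  G: 0 + 1(69.99) = 69.99
  A: 0 + 1(62.02) = 62.02
  E: 0 + 2(62.02) = 124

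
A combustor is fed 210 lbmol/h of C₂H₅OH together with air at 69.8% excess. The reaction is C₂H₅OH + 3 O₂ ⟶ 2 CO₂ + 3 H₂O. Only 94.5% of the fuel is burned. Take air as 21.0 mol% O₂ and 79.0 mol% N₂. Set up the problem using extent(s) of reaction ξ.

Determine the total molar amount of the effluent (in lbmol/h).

Stoichiometric O₂ = 3 × 210 = 630 lbmol/h; O₂ fed = 630 × 1.698 = 1070 lbmol/h.
N₂ fed = 1070 × 79/21 = 4024 lbmol/h.
Fuel reacted = 0.945 × 210 → ξ = 198.4 lbmol/h.
Outlet (n = n₀ + ν ξ):
  C₂H₅OH: 210 − 1(198.4) = 11.55
  O₂: 1070 − 3(198.4) = 474.4
  N₂: 4024 (inert)
  CO₂: 0 + 2(198.4) = 396.9
  H₂O: 0 + 3(198.4) = 595.3
Total out = 11.55 + 474.4 + 4024 + 396.9 + 595.3 = 5502 lbmol/h.

5500 lbmol/h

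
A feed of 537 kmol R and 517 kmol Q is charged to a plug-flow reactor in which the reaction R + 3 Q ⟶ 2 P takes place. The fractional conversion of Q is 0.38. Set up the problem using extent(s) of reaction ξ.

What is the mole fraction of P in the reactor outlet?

0.142

Q reacted = 0.38 × 517 = 196.5 kmol; ν_Q = −3, so ξ = 196.5/3 = 65.49 kmol.
Outlet amounts (n = n₀ + ν ξ):
  R: 537 − 1(65.49) = 471.5
  Q: 517 − 3(65.49) = 320.5
  P: 0 + 2(65.49) = 131
Total out = 923 kmol; y_P = 131 / 923 = 0.1419.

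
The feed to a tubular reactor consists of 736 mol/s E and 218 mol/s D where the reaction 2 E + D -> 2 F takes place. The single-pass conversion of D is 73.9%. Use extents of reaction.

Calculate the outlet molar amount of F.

D reacted = 0.739 × 218 = 161.1 mol/s; ν_D = −1, so ξ = 161.1/1 = 161.1 mol/s.
Outlet amounts (n = n₀ + ν ξ):
  E: 736 − 2(161.1) = 413.8
  D: 218 − 1(161.1) = 56.9
  F: 0 + 2(161.1) = 322.2

322 mol/s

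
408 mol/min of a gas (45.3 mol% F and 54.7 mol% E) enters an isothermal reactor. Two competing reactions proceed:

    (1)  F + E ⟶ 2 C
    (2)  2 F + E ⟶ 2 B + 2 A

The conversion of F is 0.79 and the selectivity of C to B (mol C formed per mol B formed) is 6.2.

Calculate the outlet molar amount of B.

Conversion of F: F consumed = 0.79 × 184.8 = 146 mol/min = 1ξ₁ + 2ξ₂.
Selectivity: 2ξ₁ / (2ξ₂) = 6.2 → ξ₁ = 6.2 ξ₂.
Substitute: (1·6.2 + 2) ξ₂ = 146 → ξ₂ = 17.81 mol/min, ξ₁ = 110.4 mol/min.
Outlet amounts (n = n₀ + Σ ν·ξ):
  F: 184.8 − 1(110.4) − 2(17.81) = 38.81
  E: 223.2 − 1(110.4) − 1(17.81) = 94.97
  C: 0 + 2(110.4) = 220.8
  B: 0 + 2(17.81) = 35.61
  A: 0 + 2(17.81) = 35.61

35.6 mol/min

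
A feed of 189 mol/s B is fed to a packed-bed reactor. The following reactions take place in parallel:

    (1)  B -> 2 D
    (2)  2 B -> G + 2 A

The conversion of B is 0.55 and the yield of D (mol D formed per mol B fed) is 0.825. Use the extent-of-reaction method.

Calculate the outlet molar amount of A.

26 mol/s

Yield of D: 2ξ₁ / 189 = 0.825 → ξ₁ = 77.96 mol/s.
Conversion of B: 1ξ₁ + 2ξ₂ = 0.55 × 189 = 104 → ξ₂ = 12.99 mol/s.
Outlet amounts (n = n₀ + Σ ν·ξ):
  B: 189 − 1(77.96) − 2(12.99) = 85.05
  D: 0 + 2(77.96) = 155.9
  G: 0 + 1(12.99) = 12.99
  A: 0 + 2(12.99) = 25.99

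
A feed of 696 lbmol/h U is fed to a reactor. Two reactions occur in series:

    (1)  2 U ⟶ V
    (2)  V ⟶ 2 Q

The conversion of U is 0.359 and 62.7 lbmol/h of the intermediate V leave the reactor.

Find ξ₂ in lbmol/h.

Conversion of U: U consumed = 2ξ₁ = 0.359 × 696 → ξ₁ = 124.9 lbmol/h.
V balance: n_V = 0 + 1ξ₁ − 1ξ₂ = 62.7 → ξ₂ = (1·124.9 − 62.7)/1 = 62.23 lbmol/h.
Outlet amounts (n = n₀ + Σ ν·ξ):
  U: 696 − 2(124.9) = 446.1
  V: 0 + 1(124.9) − 1(62.23) = 62.7
  Q: 0 + 2(62.23) = 124.5

ξ₂ = 62.2 lbmol/h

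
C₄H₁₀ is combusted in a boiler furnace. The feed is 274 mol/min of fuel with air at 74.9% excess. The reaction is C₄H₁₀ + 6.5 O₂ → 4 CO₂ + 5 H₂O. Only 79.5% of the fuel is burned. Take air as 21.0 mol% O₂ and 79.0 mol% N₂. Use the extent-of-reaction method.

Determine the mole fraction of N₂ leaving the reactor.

0.759

Stoichiometric O₂ = 6.5 × 274 = 1781 mol/min; O₂ fed = 1781 × 1.749 = 3115 mol/min.
N₂ fed = 3115 × 79/21 = 11720 mol/min.
Fuel reacted = 0.795 × 274 → ξ = 217.8 mol/min.
Outlet (n = n₀ + ν ξ):
  C₄H₁₀: 274 − 1(217.8) = 56.17
  O₂: 3115 − 6.5(217.8) = 1699
  N₂: 11720 (inert)
  CO₂: 0 + 4(217.8) = 871.3
  H₂O: 0 + 5(217.8) = 1089
Total out = 15430 mol/min; y_N₂ = 11720 / 15430 = 0.7593.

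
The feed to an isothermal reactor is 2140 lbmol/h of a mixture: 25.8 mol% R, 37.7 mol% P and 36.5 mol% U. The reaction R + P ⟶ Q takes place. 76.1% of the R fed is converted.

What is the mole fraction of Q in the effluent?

0.244

R reacted = 0.761 × 552.1 = 420.2 lbmol/h; ν_R = −1, so ξ = 420.2/1 = 420.2 lbmol/h.
Outlet amounts (n = n₀ + ν ξ):
  R: 552.1 − 1(420.2) = 132
  P: 806.8 − 1(420.2) = 386.6
  Q: 0 + 1(420.2) = 420.2
  U: 781.1 (inert)
Total out = 1720 lbmol/h; y_Q = 420.2 / 1720 = 0.2443.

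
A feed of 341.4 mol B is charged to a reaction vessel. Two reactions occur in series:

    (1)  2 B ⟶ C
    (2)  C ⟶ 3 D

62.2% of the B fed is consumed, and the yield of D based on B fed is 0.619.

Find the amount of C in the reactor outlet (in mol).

Conversion of B: B consumed = 2ξ₁ = 0.622 × 341.4 → ξ₁ = 106.2 mol.
Yield of D: 3ξ₂ / 341.4 = 0.619 → ξ₂ = 70.44 mol.
Outlet amounts (n = n₀ + Σ ν·ξ):
  B: 341.4 − 2(106.2) = 129
  C: 0 + 1(106.2) − 1(70.44) = 35.73
  D: 0 + 3(70.44) = 211.3

35.7 mol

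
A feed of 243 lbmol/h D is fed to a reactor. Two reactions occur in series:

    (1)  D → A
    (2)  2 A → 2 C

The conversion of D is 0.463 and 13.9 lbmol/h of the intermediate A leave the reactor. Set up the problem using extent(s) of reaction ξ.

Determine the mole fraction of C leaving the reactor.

0.406

Conversion of D: D consumed = 1ξ₁ = 0.463 × 243 → ξ₁ = 112.5 lbmol/h.
A balance: n_A = 0 + 1ξ₁ − 2ξ₂ = 13.9 → ξ₂ = (1·112.5 − 13.9)/2 = 49.3 lbmol/h.
Outlet amounts (n = n₀ + Σ ν·ξ):
  D: 243 − 1(112.5) = 130.5
  A: 0 + 1(112.5) − 2(49.3) = 13.9
  C: 0 + 2(49.3) = 98.61
Total out = 243 lbmol/h; y_C = 98.61 / 243 = 0.4058.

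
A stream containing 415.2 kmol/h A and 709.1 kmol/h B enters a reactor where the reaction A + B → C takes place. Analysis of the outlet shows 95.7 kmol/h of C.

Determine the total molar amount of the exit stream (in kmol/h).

For C: n = n₀ + 1ξ → 95.7 = 0 + 1ξ, giving ξ = 95.7 kmol/h.
Outlet amounts (n = n₀ + ν ξ):
  A: 415.2 − 1(95.7) = 319.5
  B: 709.1 − 1(95.7) = 613.4
  C: 0 + 1(95.7) = 95.7
Total out = 319.5 + 613.4 + 95.7 = 1029 kmol/h.

1030 kmol/h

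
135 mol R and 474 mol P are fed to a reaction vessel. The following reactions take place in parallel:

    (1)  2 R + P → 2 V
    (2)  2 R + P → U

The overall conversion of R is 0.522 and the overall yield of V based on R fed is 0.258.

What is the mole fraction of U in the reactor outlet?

0.0321

Yield of V: 2ξ₁ / 135 = 0.258 → ξ₁ = 17.41 mol.
Conversion of R: 2ξ₁ + 2ξ₂ = 0.522 × 135 = 70.47 → ξ₂ = 17.82 mol.
Outlet amounts (n = n₀ + Σ ν·ξ):
  R: 135 − 2(17.41) − 2(17.82) = 64.53
  P: 474 − 1(17.41) − 1(17.82) = 438.8
  V: 0 + 2(17.41) = 34.83
  U: 0 + 1(17.82) = 17.82
Total out = 555.9 mol; y_U = 17.82 / 555.9 = 0.03205.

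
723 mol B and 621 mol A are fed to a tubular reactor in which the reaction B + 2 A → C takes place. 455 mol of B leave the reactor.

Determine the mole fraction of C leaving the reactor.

For B: n = n₀ − 1ξ → 455 = 723 − 1ξ, giving ξ = 268 mol.
Outlet amounts (n = n₀ + ν ξ):
  B: 723 − 1(268) = 455
  A: 621 − 2(268) = 85
  C: 0 + 1(268) = 268
Total out = 808 mol; y_C = 268 / 808 = 0.3317.

0.332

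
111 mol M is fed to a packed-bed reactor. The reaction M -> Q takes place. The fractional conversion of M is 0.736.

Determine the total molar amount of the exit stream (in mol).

M reacted = 0.736 × 111 = 81.7 mol; ν_M = −1, so ξ = 81.7/1 = 81.7 mol.
Outlet amounts (n = n₀ + ν ξ):
  M: 111 − 1(81.7) = 29.3
  Q: 0 + 1(81.7) = 81.7
Total out = 29.3 + 81.7 = 111 mol.

111 mol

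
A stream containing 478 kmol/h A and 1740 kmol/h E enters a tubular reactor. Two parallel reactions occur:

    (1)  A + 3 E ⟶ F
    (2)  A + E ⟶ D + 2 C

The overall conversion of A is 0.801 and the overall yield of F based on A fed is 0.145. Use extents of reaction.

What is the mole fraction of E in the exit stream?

0.524

Yield of F: 1ξ₁ / 478 = 0.145 → ξ₁ = 69.31 kmol/h.
Conversion of A: 1ξ₁ + 1ξ₂ = 0.801 × 478 = 382.9 → ξ₂ = 313.6 kmol/h.
Outlet amounts (n = n₀ + Σ ν·ξ):
  A: 478 − 1(69.31) − 1(313.6) = 95.12
  E: 1740 − 3(69.31) − 1(313.6) = 1219
  F: 0 + 1(69.31) = 69.31
  D: 0 + 1(313.6) = 313.6
  C: 0 + 2(313.6) = 627.1
Total out = 2324 kmol/h; y_E = 1219 / 2324 = 0.5244.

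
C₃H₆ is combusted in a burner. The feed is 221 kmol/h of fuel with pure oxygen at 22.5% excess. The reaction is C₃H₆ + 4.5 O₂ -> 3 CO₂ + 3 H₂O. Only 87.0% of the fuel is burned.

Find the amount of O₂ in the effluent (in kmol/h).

353 kmol/h

Stoichiometric O₂ = 4.5 × 221 = 994.5 kmol/h; O₂ fed = 994.5 × 1.225 = 1218 kmol/h.
Fuel reacted = 0.87 × 221 → ξ = 192.3 kmol/h.
Outlet (n = n₀ + ν ξ):
  C₃H₆: 221 − 1(192.3) = 28.73
  O₂: 1218 − 4.5(192.3) = 353
  CO₂: 0 + 3(192.3) = 576.8
  H₂O: 0 + 3(192.3) = 576.8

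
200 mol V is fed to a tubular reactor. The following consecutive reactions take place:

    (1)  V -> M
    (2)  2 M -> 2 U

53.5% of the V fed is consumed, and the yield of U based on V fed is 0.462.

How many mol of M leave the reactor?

14.6 mol

Conversion of V: V consumed = 1ξ₁ = 0.535 × 200 → ξ₁ = 107 mol.
Yield of U: 2ξ₂ / 200 = 0.462 → ξ₂ = 46.2 mol.
Outlet amounts (n = n₀ + Σ ν·ξ):
  V: 200 − 1(107) = 93
  M: 0 + 1(107) − 2(46.2) = 14.6
  U: 0 + 2(46.2) = 92.4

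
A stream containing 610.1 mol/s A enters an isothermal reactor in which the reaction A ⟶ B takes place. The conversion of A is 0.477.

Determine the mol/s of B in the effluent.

A reacted = 0.477 × 610.1 = 291 mol/s; ν_A = −1, so ξ = 291/1 = 291 mol/s.
Outlet amounts (n = n₀ + ν ξ):
  A: 610.1 − 1(291) = 319.1
  B: 0 + 1(291) = 291

291 mol/s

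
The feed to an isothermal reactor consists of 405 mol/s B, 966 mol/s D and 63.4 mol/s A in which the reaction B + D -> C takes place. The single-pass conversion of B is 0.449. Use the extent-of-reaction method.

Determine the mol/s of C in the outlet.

B reacted = 0.449 × 405 = 181.8 mol/s; ν_B = −1, so ξ = 181.8/1 = 181.8 mol/s.
Outlet amounts (n = n₀ + ν ξ):
  B: 405 − 1(181.8) = 223.2
  D: 966 − 1(181.8) = 784.2
  C: 0 + 1(181.8) = 181.8
  A: 63.4 (inert)

182 mol/s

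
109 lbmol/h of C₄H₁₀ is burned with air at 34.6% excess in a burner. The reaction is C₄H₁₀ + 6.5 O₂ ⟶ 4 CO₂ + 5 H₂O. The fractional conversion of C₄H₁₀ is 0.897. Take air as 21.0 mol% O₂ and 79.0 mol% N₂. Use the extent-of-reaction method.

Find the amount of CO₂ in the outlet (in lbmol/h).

391 lbmol/h

Stoichiometric O₂ = 6.5 × 109 = 708.5 lbmol/h; O₂ fed = 708.5 × 1.346 = 953.6 lbmol/h.
N₂ fed = 953.6 × 79/21 = 3588 lbmol/h.
Fuel reacted = 0.897 × 109 → ξ = 97.77 lbmol/h.
Outlet (n = n₀ + ν ξ):
  C₄H₁₀: 109 − 1(97.77) = 11.23
  O₂: 953.6 − 6.5(97.77) = 318.1
  N₂: 3588 (inert)
  CO₂: 0 + 4(97.77) = 391.1
  H₂O: 0 + 5(97.77) = 488.9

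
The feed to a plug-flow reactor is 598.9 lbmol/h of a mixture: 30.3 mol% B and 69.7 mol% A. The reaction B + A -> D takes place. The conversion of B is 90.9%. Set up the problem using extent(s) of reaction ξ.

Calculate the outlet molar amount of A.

252 lbmol/h

B reacted = 0.909 × 181.5 = 165 lbmol/h; ν_B = −1, so ξ = 165/1 = 165 lbmol/h.
Outlet amounts (n = n₀ + ν ξ):
  B: 181.5 − 1(165) = 16.51
  A: 417.4 − 1(165) = 252.5
  D: 0 + 1(165) = 165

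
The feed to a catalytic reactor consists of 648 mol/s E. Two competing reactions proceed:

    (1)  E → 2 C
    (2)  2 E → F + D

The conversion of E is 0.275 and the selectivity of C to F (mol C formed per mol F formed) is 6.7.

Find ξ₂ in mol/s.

ξ₂ = 33.3 mol/s

Conversion of E: E consumed = 0.275 × 648 = 178.2 mol/s = 1ξ₁ + 2ξ₂.
Selectivity: 2ξ₁ / (1ξ₂) = 6.7 → ξ₁ = 3.35 ξ₂.
Substitute: (1·3.35 + 2) ξ₂ = 178.2 → ξ₂ = 33.31 mol/s, ξ₁ = 111.6 mol/s.
Outlet amounts (n = n₀ + Σ ν·ξ):
  E: 648 − 1(111.6) − 2(33.31) = 469.8
  C: 0 + 2(111.6) = 223.2
  F: 0 + 1(33.31) = 33.31
  D: 0 + 1(33.31) = 33.31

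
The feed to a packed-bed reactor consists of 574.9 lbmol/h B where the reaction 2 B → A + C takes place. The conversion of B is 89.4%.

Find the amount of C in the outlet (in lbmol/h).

B reacted = 0.894 × 574.9 = 514 lbmol/h; ν_B = −2, so ξ = 514/2 = 257 lbmol/h.
Outlet amounts (n = n₀ + ν ξ):
  B: 574.9 − 2(257) = 60.94
  A: 0 + 1(257) = 257
  C: 0 + 1(257) = 257

257 lbmol/h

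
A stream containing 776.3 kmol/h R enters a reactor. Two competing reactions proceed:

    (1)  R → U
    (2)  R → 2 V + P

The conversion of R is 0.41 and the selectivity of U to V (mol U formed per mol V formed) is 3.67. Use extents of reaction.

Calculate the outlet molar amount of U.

280 kmol/h

Conversion of R: R consumed = 0.41 × 776.3 = 318.3 kmol/h = 1ξ₁ + 1ξ₂.
Selectivity: 1ξ₁ / (2ξ₂) = 3.67 → ξ₁ = 7.34 ξ₂.
Substitute: (1·7.34 + 1) ξ₂ = 318.3 → ξ₂ = 38.16 kmol/h, ξ₁ = 280.1 kmol/h.
Outlet amounts (n = n₀ + Σ ν·ξ):
  R: 776.3 − 1(280.1) − 1(38.16) = 458
  U: 0 + 1(280.1) = 280.1
  V: 0 + 2(38.16) = 76.33
  P: 0 + 1(38.16) = 38.16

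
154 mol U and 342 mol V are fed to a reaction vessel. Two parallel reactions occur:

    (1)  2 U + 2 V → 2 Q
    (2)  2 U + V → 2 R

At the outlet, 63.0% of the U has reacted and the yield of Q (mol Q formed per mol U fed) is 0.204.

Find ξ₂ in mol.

ξ₂ = 32.8 mol

Yield of Q: 2ξ₁ / 154 = 0.204 → ξ₁ = 15.71 mol.
Conversion of U: 2ξ₁ + 2ξ₂ = 0.63 × 154 = 97.02 → ξ₂ = 32.8 mol.
Outlet amounts (n = n₀ + Σ ν·ξ):
  U: 154 − 2(15.71) − 2(32.8) = 56.98
  V: 342 − 2(15.71) − 1(32.8) = 277.8
  Q: 0 + 2(15.71) = 31.42
  R: 0 + 2(32.8) = 65.6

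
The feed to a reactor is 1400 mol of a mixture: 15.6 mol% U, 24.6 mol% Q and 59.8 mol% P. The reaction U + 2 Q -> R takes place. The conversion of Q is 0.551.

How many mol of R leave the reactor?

Q reacted = 0.551 × 344.4 = 189.8 mol; ν_Q = −2, so ξ = 189.8/2 = 94.88 mol.
Outlet amounts (n = n₀ + ν ξ):
  U: 218.4 − 1(94.88) = 123.5
  Q: 344.4 − 2(94.88) = 154.6
  R: 0 + 1(94.88) = 94.88
  P: 837.2 (inert)

94.9 mol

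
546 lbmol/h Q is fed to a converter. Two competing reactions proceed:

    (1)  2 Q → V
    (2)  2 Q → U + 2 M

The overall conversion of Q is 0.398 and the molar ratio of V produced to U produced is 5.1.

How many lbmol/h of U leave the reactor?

17.8 lbmol/h

Conversion of Q: Q consumed = 0.398 × 546 = 217.3 lbmol/h = 2ξ₁ + 2ξ₂.
Selectivity: 1ξ₁ / (1ξ₂) = 5.1 → ξ₁ = 5.1 ξ₂.
Substitute: (2·5.1 + 2) ξ₂ = 217.3 → ξ₂ = 17.81 lbmol/h, ξ₁ = 90.84 lbmol/h.
Outlet amounts (n = n₀ + Σ ν·ξ):
  Q: 546 − 2(90.84) − 2(17.81) = 328.7
  V: 0 + 1(90.84) = 90.84
  U: 0 + 1(17.81) = 17.81
  M: 0 + 2(17.81) = 35.62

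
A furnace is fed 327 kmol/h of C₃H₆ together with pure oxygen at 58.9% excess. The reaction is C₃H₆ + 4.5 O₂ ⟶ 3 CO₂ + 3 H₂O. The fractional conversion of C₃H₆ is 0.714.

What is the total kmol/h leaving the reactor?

Stoichiometric O₂ = 4.5 × 327 = 1472 kmol/h; O₂ fed = 1472 × 1.589 = 2338 kmol/h.
Fuel reacted = 0.714 × 327 → ξ = 233.5 kmol/h.
Outlet (n = n₀ + ν ξ):
  C₃H₆: 327 − 1(233.5) = 93.52
  O₂: 2338 − 4.5(233.5) = 1288
  CO₂: 0 + 3(233.5) = 700.4
  H₂O: 0 + 3(233.5) = 700.4
Total out = 93.52 + 1288 + 700.4 + 700.4 = 2782 kmol/h.

2780 kmol/h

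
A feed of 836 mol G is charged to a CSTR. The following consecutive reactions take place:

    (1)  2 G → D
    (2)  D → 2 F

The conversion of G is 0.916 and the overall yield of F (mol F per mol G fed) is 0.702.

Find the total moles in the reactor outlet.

747 mol

Conversion of G: G consumed = 2ξ₁ = 0.916 × 836 → ξ₁ = 382.9 mol.
Yield of F: 2ξ₂ / 836 = 0.702 → ξ₂ = 293.4 mol.
Outlet amounts (n = n₀ + Σ ν·ξ):
  G: 836 − 2(382.9) = 70.22
  D: 0 + 1(382.9) − 1(293.4) = 89.45
  F: 0 + 2(293.4) = 586.9
Total out = 70.22 + 89.45 + 586.9 = 746.5 mol.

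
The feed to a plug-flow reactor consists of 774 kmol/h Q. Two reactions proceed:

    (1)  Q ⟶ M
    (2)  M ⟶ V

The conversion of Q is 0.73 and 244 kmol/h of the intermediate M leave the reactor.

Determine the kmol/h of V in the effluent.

Conversion of Q: Q consumed = 1ξ₁ = 0.73 × 774 → ξ₁ = 565 kmol/h.
M balance: n_M = 0 + 1ξ₁ − 1ξ₂ = 244 → ξ₂ = (1·565 − 244)/1 = 321 kmol/h.
Outlet amounts (n = n₀ + Σ ν·ξ):
  Q: 774 − 1(565) = 209
  M: 0 + 1(565) − 1(321) = 244
  V: 0 + 1(321) = 321

321 kmol/h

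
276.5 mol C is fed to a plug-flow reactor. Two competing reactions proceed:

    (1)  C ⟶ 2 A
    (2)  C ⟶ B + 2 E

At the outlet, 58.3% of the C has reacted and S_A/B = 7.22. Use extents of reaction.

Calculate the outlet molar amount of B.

Conversion of C: C consumed = 0.583 × 276.5 = 161.2 mol = 1ξ₁ + 1ξ₂.
Selectivity: 2ξ₁ / (1ξ₂) = 7.22 → ξ₁ = 3.61 ξ₂.
Substitute: (1·3.61 + 1) ξ₂ = 161.2 → ξ₂ = 34.97 mol, ξ₁ = 126.2 mol.
Outlet amounts (n = n₀ + Σ ν·ξ):
  C: 276.5 − 1(126.2) − 1(34.97) = 115.3
  A: 0 + 2(126.2) = 252.5
  B: 0 + 1(34.97) = 34.97
  E: 0 + 2(34.97) = 69.93

35 mol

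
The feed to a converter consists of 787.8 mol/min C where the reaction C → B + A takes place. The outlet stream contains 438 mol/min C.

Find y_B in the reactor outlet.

0.307

For C: n = n₀ − 1ξ → 438 = 787.8 − 1ξ, giving ξ = 349.8 mol/min.
Outlet amounts (n = n₀ + ν ξ):
  C: 787.8 − 1(349.8) = 438
  B: 0 + 1(349.8) = 349.8
  A: 0 + 1(349.8) = 349.8
Total out = 1138 mol/min; y_B = 349.8 / 1138 = 0.3075.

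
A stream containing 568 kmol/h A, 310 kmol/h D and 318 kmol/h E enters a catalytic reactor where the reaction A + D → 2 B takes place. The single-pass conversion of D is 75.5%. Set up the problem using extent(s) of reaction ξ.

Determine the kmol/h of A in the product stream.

334 kmol/h

D reacted = 0.755 × 310 = 234.1 kmol/h; ν_D = −1, so ξ = 234.1/1 = 234.1 kmol/h.
Outlet amounts (n = n₀ + ν ξ):
  A: 568 − 1(234.1) = 333.9
  D: 310 − 1(234.1) = 75.95
  B: 0 + 2(234.1) = 468.1
  E: 318 (inert)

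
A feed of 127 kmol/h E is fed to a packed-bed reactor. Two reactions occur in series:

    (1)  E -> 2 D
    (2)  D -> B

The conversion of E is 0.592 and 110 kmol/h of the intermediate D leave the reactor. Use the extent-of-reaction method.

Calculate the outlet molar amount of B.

Conversion of E: E consumed = 1ξ₁ = 0.592 × 127 → ξ₁ = 75.18 kmol/h.
D balance: n_D = 0 + 2ξ₁ − 1ξ₂ = 110 → ξ₂ = (2·75.18 − 110)/1 = 40.37 kmol/h.
Outlet amounts (n = n₀ + Σ ν·ξ):
  E: 127 − 1(75.18) = 51.82
  D: 0 + 2(75.18) − 1(40.37) = 110
  B: 0 + 1(40.37) = 40.37

40.4 kmol/h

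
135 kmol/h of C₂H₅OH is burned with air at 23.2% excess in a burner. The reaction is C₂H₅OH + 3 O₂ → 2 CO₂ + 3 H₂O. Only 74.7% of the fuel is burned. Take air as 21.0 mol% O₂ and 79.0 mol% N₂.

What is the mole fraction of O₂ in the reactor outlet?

Stoichiometric O₂ = 3 × 135 = 405 kmol/h; O₂ fed = 405 × 1.232 = 499 kmol/h.
N₂ fed = 499 × 79/21 = 1877 kmol/h.
Fuel reacted = 0.747 × 135 → ξ = 100.8 kmol/h.
Outlet (n = n₀ + ν ξ):
  C₂H₅OH: 135 − 1(100.8) = 34.16
  O₂: 499 − 3(100.8) = 196.4
  N₂: 1877 (inert)
  CO₂: 0 + 2(100.8) = 201.7
  H₂O: 0 + 3(100.8) = 302.5
Total out = 2612 kmol/h; y_O₂ = 196.4 / 2612 = 0.07521.

0.0752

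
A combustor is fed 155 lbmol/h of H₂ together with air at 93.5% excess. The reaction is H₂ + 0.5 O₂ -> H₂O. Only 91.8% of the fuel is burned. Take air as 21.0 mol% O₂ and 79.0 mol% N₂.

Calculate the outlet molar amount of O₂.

78.8 lbmol/h

Stoichiometric O₂ = 0.5 × 155 = 77.5 lbmol/h; O₂ fed = 77.5 × 1.935 = 150 lbmol/h.
N₂ fed = 150 × 79/21 = 564.1 lbmol/h.
Fuel reacted = 0.918 × 155 → ξ = 142.3 lbmol/h.
Outlet (n = n₀ + ν ξ):
  H₂: 155 − 1(142.3) = 12.71
  O₂: 150 − 0.5(142.3) = 78.82
  N₂: 564.1 (inert)
  H₂O: 0 + 1(142.3) = 142.3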